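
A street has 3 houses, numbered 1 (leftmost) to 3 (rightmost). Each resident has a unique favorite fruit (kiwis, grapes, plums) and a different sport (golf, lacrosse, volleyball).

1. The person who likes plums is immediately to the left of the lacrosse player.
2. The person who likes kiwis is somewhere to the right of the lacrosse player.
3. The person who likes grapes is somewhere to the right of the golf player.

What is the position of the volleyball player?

From clue 2, the person who likes kiwis must be in house 3.
Clue 2 places the lacrosse player in house 2.
House 1's favorite fruit must be plums (nothing else left).
House 2's favorite fruit must be grapes (nothing else left).
That leaves volleyball as the sport for house 3.
House 1's sport must be golf (nothing else left).
So: house 1 = plums/golf, house 2 = grapes/lacrosse, house 3 = kiwis/volleyball.

3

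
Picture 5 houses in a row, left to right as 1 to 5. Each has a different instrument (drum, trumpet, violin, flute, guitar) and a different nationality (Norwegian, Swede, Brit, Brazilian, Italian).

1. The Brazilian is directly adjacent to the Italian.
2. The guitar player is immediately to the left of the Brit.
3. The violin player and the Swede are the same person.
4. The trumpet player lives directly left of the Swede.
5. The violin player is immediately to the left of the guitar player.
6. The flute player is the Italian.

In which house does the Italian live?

1

The guitar player is narrowed to house 3 or 4; consider each.
Placing it in house 3 leads to a contradiction, so it's in house 4.
Clue 2 places the Brit in house 5.
By clue 5, the violin player is in house 3.
By clue 3, the Swede is in house 3.
Clue 4: the trumpet player is in house 2.
That leaves flute as the instrument for house 1.
House 5 instrument: only drum fits.
From clue 6, the Italian must be in house 1.
The only nationality still possible for house 4 is Norwegian.
So house 2 gets Brazilian for nationality.
So: house 1 = flute/Italian, house 2 = trumpet/Brazilian, house 3 = violin/Swede, house 4 = guitar/Norwegian, house 5 = drum/Brit.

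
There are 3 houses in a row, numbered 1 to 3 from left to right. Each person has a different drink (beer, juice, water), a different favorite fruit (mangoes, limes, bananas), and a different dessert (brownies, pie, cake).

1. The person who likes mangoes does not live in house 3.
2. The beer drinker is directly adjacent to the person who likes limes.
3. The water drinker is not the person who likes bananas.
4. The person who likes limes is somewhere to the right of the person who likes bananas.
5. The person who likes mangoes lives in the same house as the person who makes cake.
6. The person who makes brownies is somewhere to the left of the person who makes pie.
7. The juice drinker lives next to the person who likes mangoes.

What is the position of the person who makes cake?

That leaves limes as the favorite fruit for house 3.
The only dessert still possible for house 3 is pie.
From clue 2, the beer drinker must be in house 2.
Clue 7 places the person who likes mangoes in house 2.
The only favorite fruit still possible for house 1 is bananas.
By clue 3, the water drinker is in house 3.
From clue 5, the person who makes cake must be in house 2.
So house 1 gets juice for drink.
House 1 dessert: only brownies fits.
So: house 1 = juice/bananas/brownies, house 2 = beer/mangoes/cake, house 3 = water/limes/pie.

2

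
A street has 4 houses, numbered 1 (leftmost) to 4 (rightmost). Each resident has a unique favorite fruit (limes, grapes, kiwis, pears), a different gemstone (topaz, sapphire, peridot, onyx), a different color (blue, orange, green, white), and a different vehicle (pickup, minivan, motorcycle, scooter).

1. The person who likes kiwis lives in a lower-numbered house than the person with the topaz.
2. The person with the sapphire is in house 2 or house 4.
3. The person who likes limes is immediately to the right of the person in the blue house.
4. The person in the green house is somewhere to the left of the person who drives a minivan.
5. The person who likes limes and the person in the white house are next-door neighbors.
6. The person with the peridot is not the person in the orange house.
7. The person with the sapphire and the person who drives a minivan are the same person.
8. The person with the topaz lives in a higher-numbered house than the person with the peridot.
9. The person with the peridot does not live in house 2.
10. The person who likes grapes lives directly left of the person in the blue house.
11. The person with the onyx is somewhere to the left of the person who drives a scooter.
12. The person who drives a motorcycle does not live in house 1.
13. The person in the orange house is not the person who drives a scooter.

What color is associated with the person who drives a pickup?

The only vehicle still possible for house 1 is pickup.
The person who likes grapes is narrowed to house 1 or 2; consider each.
Placing it in house 2 leads to a contradiction, so it's in house 1.
From clue 10, the person in the blue house must be in house 2.
Clue 3 places the person who likes limes in house 3.
By clue 5, the person in the white house is in house 4.
House 2 favorite fruit: only kiwis fits.
The only favorite fruit still possible for house 4 is pears.
The person with the peridot is narrowed to house 1 or 3; consider each.
Placing it in house 3 leads to a contradiction, so it's in house 1.
Clue 6 places the person in the orange house in house 3.
House 1 color: only green fits.
House 3's vehicle must be motorcycle (nothing else left).
By clue 11, the person who drives a scooter is in house 4.
House 2 vehicle: only minivan fits.
By clue 7, the person with the sapphire is in house 2.
House 3 gemstone: only onyx fits.
House 4 gemstone: only topaz fits.
So: house 1 = grapes/peridot/green/pickup, house 2 = kiwis/sapphire/blue/minivan, house 3 = limes/onyx/orange/motorcycle, house 4 = pears/topaz/white/scooter.

green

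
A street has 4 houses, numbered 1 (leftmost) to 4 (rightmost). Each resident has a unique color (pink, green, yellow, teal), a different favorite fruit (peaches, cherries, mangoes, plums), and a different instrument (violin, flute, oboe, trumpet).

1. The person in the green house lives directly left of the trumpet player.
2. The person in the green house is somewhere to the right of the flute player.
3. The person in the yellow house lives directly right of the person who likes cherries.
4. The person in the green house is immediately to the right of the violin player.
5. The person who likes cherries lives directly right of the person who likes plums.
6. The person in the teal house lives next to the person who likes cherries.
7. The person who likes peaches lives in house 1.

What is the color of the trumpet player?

yellow

Clue 7: the person who likes peaches is in house 1.
So house 2 gets plums for favorite fruit.
The only favorite fruit still possible for house 4 is mangoes.
Clue 3 places the person in the yellow house in house 4.
So house 1 gets pink for color.
So house 2 gets teal for color.
The only color still possible for house 3 is green.
The only favorite fruit still possible for house 3 is cherries.
Clue 1: the trumpet player is in house 4.
By clue 4, the violin player is in house 2.
The only instrument still possible for house 1 is flute.
The only instrument still possible for house 3 is oboe.
So: house 1 = pink/peaches/flute, house 2 = teal/plums/violin, house 3 = green/cherries/oboe, house 4 = yellow/mangoes/trumpet.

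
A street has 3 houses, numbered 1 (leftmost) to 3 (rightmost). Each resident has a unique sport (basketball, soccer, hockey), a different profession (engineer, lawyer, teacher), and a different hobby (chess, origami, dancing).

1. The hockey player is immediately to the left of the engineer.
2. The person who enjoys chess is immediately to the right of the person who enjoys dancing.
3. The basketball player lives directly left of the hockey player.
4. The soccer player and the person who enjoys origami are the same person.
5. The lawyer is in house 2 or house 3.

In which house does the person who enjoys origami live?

Clue 3: the basketball player is in house 1.
Clue 3 places the hockey player in house 2.
That leaves soccer as the sport for house 3.
So house 1 gets teacher for profession.
The engineer is in house 3 (clue 1).
Clue 4: the person who enjoys origami is in house 3.
House 2 profession: only lawyer fits.
House 1's hobby must be dancing (nothing else left).
So house 2 gets chess for hobby.
So: house 1 = basketball/teacher/dancing, house 2 = hockey/lawyer/chess, house 3 = soccer/engineer/origami.

3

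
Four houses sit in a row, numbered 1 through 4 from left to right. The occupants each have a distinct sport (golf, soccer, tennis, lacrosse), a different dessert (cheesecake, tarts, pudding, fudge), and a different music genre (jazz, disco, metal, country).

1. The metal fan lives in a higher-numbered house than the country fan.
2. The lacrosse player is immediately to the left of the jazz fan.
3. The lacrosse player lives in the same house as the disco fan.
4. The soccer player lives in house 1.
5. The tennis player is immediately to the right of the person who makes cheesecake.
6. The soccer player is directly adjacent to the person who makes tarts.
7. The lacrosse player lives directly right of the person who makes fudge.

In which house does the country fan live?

1

By clue 4, the soccer player is in house 1.
Clue 6: the person who makes tarts is in house 2.
So house 1 gets fudge for dessert.
House 4's dessert must be pudding (nothing else left).
The tennis player is in house 4 (clue 5).
From clue 7, the lacrosse player must be in house 2.
The only sport still possible for house 3 is golf.
That leaves cheesecake as the dessert for house 3.
So house 1 gets country for music genre.
By clue 2, the jazz fan is in house 3.
Clue 3 places the disco fan in house 2.
House 4's music genre must be metal (nothing else left).
So: house 1 = soccer/fudge/country, house 2 = lacrosse/tarts/disco, house 3 = golf/cheesecake/jazz, house 4 = tennis/pudding/metal.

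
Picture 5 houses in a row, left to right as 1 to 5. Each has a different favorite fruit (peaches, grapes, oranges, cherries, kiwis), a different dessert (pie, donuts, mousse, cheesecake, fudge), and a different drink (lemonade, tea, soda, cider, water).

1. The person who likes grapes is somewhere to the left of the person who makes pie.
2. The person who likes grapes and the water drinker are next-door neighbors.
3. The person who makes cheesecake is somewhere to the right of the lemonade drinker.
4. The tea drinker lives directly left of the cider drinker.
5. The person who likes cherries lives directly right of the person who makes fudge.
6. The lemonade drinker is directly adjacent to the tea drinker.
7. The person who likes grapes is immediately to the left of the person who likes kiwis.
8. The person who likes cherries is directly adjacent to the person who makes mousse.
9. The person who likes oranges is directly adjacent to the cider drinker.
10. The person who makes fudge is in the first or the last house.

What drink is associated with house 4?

The person who makes fudge is in house 1 (clue 10).
From clue 5, the person who likes cherries must be in house 2.
From clue 8, the person who makes mousse must be in house 3.
The person who likes grapes is narrowed to house 3 or 4; consider each.
Placing it in house 3 leads to a contradiction, so it's in house 4.
From clue 1, the person who makes pie must be in house 5.
Clue 7 places the person who likes kiwis in house 5.
Clue 6 places the lemonade drinker in house 2.
House 4's drink must be cider (nothing else left).
Clue 3: the person who makes cheesecake is in house 4.
By clue 4, the tea drinker is in house 3.
By clue 9, the person who likes oranges is in house 3.
So house 1 gets peaches for favorite fruit.
That leaves donuts as the dessert for house 2.
House 1's drink must be soda (nothing else left).
The only drink still possible for house 5 is water.
So: house 1 = peaches/fudge/soda, house 2 = cherries/donuts/lemonade, house 3 = oranges/mousse/tea, house 4 = grapes/cheesecake/cider, house 5 = kiwis/pie/water.

cider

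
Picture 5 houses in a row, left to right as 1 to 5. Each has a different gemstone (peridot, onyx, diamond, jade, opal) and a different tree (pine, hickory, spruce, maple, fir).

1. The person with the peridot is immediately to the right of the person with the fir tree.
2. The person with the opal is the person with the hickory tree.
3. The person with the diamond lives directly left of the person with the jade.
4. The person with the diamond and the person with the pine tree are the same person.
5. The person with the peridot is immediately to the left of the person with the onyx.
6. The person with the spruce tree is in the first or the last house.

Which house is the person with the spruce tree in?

5

The person with the spruce tree is narrowed to house 1 or 5; consider each.
Placing it in house 1 leads to a contradiction, so it's in house 5.
The person with the onyx is narrowed to house 3 or 4 or 5; consider each.
Placing it in house 3 and house 4 leads to a contradiction, so it's in house 5.
Clue 5: the person with the peridot is in house 4.
Clue 1: the person with the fir tree is in house 3.
That leaves maple as the tree for house 4.
House 3's gemstone must be jade (nothing else left).
From clue 3, the person with the diamond must be in house 2.
From clue 4, the person with the pine tree must be in house 2.
That leaves opal as the gemstone for house 1.
That leaves hickory as the tree for house 1.
So: house 1 = opal/hickory, house 2 = diamond/pine, house 3 = jade/fir, house 4 = peridot/maple, house 5 = onyx/spruce.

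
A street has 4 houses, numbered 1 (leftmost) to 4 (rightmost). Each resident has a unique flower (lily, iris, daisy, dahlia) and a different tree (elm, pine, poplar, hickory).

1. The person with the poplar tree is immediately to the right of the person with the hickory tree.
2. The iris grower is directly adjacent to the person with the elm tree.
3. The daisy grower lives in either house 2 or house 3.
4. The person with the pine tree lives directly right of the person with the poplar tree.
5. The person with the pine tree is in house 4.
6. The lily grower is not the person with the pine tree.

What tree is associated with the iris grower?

hickory

Clue 5: the person with the pine tree is in house 4.
By clue 4, the person with the poplar tree is in house 3.
Clue 1: the person with the hickory tree is in house 2.
The only flower still possible for house 4 is dahlia.
The only tree still possible for house 1 is elm.
From clue 2, the iris grower must be in house 2.
So house 1 gets lily for flower.
That leaves daisy as the flower for house 3.
So: house 1 = lily/elm, house 2 = iris/hickory, house 3 = daisy/poplar, house 4 = dahlia/pine.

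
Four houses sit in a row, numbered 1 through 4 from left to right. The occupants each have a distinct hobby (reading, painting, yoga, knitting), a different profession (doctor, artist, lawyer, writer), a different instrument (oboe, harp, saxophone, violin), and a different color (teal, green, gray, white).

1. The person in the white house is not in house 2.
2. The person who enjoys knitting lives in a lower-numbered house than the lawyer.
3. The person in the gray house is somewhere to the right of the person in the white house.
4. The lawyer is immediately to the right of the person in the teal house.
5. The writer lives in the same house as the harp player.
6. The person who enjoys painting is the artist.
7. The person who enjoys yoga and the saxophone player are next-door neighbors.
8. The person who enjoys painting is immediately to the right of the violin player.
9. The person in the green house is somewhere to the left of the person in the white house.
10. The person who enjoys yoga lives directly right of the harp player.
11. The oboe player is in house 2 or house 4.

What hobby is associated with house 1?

knitting

Clue 9: the person in the white house is in house 3.
That leaves gray as the color for house 4.
The person who enjoys knitting is narrowed to house 1 or 2; consider each.
Placing it in house 2 leads to a contradiction, so it's in house 1.
The lawyer is narrowed to house 2 or 3; consider each.
Placing it in house 3 leads to a contradiction, so it's in house 2.
Clue 4 places the person in the teal house in house 1.
House 2 color: only green fits.
That leaves oboe as the instrument for house 4.
That leaves violin as the instrument for house 2.
By clue 8, the person who enjoys painting is in house 3.
Clue 6 places the artist in house 3.
House 1's profession must be writer (nothing else left).
House 4's profession must be doctor (nothing else left).
From clue 5, the harp player must be in house 1.
Clue 10 places the person who enjoys yoga in house 2.
The only hobby still possible for house 4 is reading.
House 3's instrument must be saxophone (nothing else left).
So: house 1 = knitting/writer/harp/teal, house 2 = yoga/lawyer/violin/green, house 3 = painting/artist/saxophone/white, house 4 = reading/doctor/oboe/gray.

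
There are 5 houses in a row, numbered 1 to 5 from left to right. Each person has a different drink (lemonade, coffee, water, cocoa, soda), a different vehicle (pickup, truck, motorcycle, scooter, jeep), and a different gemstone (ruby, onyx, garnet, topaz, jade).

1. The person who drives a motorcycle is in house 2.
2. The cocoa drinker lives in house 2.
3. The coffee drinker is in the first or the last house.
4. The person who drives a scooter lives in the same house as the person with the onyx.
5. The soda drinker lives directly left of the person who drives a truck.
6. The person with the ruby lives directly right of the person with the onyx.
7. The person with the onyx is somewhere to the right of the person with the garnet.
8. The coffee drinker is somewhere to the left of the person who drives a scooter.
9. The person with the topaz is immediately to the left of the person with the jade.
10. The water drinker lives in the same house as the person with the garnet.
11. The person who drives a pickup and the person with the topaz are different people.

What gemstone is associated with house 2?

Clue 1 places the person who drives a motorcycle in house 2.
The cocoa drinker is in house 2 (clue 2).
Clue 8 places the coffee drinker in house 1.
That leaves lemonade as the drink for house 5.
From clue 10, the person with the garnet must be in house 3.
House 3 drink: only water fits.
House 4's drink must be soda (nothing else left).
House 1 gemstone: only topaz fits.
That leaves jade as the gemstone for house 2.
That leaves ruby as the gemstone for house 5.
From clue 4, the person who drives a scooter must be in house 4.
The person who drives a truck is in house 5 (clue 5).
That leaves jeep as the vehicle for house 1.
The only vehicle still possible for house 3 is pickup.
House 4's gemstone must be onyx (nothing else left).
So: house 1 = coffee/jeep/topaz, house 2 = cocoa/motorcycle/jade, house 3 = water/pickup/garnet, house 4 = soda/scooter/onyx, house 5 = lemonade/truck/ruby.

jade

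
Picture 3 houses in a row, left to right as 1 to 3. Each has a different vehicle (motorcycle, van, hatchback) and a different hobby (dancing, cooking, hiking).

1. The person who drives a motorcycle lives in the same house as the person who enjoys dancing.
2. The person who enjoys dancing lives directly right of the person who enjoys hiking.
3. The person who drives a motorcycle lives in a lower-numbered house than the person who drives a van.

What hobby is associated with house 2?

dancing

Clue 1: the person who drives a motorcycle is in house 2.
From clue 1, the person who enjoys dancing must be in house 2.
Clue 2 places the person who enjoys hiking in house 1.
By clue 3, the person who drives a van is in house 3.
That leaves hatchback as the vehicle for house 1.
House 3's hobby must be cooking (nothing else left).
So: house 1 = hatchback/hiking, house 2 = motorcycle/dancing, house 3 = van/cooking.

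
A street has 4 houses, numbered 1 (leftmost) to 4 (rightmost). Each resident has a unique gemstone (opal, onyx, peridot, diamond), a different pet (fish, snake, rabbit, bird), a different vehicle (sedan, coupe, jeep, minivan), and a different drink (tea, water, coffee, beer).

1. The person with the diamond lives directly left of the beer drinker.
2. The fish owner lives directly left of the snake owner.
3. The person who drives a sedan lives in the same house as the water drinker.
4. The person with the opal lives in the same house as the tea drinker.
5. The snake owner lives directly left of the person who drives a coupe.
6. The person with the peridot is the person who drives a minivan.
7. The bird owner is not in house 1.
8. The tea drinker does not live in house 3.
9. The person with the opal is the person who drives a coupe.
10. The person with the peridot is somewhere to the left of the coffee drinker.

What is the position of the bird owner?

Clue 4: the person with the opal is in house 4.
Clue 4 places the tea drinker in house 4.
Clue 9 places the person who drives a coupe in house 4.
House 1's drink must be water (nothing else left).
From clue 3, the person who drives a sedan must be in house 1.
By clue 5, the snake owner is in house 3.
So house 3 gets onyx for gemstone.
The fish owner is in house 2 (clue 2).
Clue 6 places the person with the peridot in house 2.
The person who drives a minivan is in house 2 (clue 6).
From clue 10, the coffee drinker must be in house 3.
House 1's gemstone must be diamond (nothing else left).
The only pet still possible for house 1 is rabbit.
The only pet still possible for house 4 is bird.
House 3's vehicle must be jeep (nothing else left).
That leaves beer as the drink for house 2.
So: house 1 = diamond/rabbit/sedan/water, house 2 = peridot/fish/minivan/beer, house 3 = onyx/snake/jeep/coffee, house 4 = opal/bird/coupe/tea.

4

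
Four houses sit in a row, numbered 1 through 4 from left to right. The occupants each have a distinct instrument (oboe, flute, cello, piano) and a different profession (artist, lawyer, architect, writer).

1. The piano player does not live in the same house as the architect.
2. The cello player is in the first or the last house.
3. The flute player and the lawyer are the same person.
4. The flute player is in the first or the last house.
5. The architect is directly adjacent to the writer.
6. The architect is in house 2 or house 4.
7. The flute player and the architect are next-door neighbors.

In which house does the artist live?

4

From clue 7, the flute player must be in house 1.
Clue 7: the architect is in house 2.
So house 4 gets cello for instrument.
Clue 1: the piano player is in house 3.
The lawyer is in house 1 (clue 3).
House 2 instrument: only oboe fits.
The only profession still possible for house 3 is writer.
The only profession still possible for house 4 is artist.
So: house 1 = flute/lawyer, house 2 = oboe/architect, house 3 = piano/writer, house 4 = cello/artist.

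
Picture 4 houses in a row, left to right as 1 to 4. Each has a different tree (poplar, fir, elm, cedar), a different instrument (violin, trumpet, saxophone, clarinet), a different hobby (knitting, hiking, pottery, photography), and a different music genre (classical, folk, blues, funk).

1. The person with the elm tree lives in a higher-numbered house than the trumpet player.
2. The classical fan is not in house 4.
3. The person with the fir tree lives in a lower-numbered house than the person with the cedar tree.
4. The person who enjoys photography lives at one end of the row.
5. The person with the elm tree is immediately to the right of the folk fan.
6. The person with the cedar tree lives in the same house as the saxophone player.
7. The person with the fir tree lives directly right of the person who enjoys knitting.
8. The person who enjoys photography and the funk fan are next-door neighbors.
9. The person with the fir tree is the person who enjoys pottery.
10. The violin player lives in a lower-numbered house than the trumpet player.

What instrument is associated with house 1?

violin

The only tree still possible for house 1 is poplar.
House 4's music genre must be blues (nothing else left).
House 2's tree must be fir (nothing else left).
House 1's music genre must be classical (nothing else left).
Clue 7 places the person who enjoys knitting in house 1.
Clue 9: the person who enjoys pottery is in house 2.
The only hobby still possible for house 3 is hiking.
House 4 hobby: only photography fits.
From clue 8, the funk fan must be in house 3.
The only music genre still possible for house 2 is folk.
From clue 5, the person with the elm tree must be in house 3.
The only tree still possible for house 4 is cedar.
By clue 1, the trumpet player is in house 2.
Clue 6 places the saxophone player in house 4.
By clue 10, the violin player is in house 1.
That leaves clarinet as the instrument for house 3.
So: house 1 = poplar/violin/knitting/classical, house 2 = fir/trumpet/pottery/folk, house 3 = elm/clarinet/hiking/funk, house 4 = cedar/saxophone/photography/blues.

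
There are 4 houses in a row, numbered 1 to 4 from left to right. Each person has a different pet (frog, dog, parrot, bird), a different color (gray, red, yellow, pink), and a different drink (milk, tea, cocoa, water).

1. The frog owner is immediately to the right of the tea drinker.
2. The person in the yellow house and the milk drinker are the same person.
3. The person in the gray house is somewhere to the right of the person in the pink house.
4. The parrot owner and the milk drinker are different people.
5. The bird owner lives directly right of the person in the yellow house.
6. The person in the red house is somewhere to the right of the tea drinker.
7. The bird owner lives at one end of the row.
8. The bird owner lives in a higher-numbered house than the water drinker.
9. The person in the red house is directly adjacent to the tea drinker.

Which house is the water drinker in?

2

From clue 7, the bird owner must be in house 4.
From clue 5, the person in the yellow house must be in house 3.
The only color still possible for house 1 is pink.
House 4's color must be gray (nothing else left).
So house 4 gets cocoa for drink.
From clue 2, the milk drinker must be in house 3.
The tea drinker is in house 1 (clue 6).
House 2's color must be red (nothing else left).
That leaves water as the drink for house 2.
The frog owner is in house 2 (clue 1).
The only pet still possible for house 1 is parrot.
The only pet still possible for house 3 is dog.
So: house 1 = parrot/pink/tea, house 2 = frog/red/water, house 3 = dog/yellow/milk, house 4 = bird/gray/cocoa.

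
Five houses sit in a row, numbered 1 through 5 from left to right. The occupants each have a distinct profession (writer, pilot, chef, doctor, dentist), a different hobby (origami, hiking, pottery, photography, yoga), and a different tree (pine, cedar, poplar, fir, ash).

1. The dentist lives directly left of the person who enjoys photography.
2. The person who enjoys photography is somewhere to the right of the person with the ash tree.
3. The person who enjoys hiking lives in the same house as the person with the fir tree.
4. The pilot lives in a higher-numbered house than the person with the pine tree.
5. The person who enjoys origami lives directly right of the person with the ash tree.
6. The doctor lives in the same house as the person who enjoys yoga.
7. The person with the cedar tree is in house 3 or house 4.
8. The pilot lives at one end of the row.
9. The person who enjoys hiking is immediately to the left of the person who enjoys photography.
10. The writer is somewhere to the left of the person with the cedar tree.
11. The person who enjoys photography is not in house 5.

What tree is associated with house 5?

Clue 8: the pilot is in house 5.
So house 5 gets pottery for hobby.
The only tree still possible for house 5 is poplar.
The person with the cedar tree is narrowed to house 3 or 4; consider each.
Placing it in house 3 leads to a contradiction, so it's in house 4.
The dentist is narrowed to house 1 or 2 or 3; consider each.
Placing it in house 1 and house 2 leads to a contradiction, so it's in house 3.
By clue 1, the person who enjoys photography is in house 4.
By clue 9, the person who enjoys hiking is in house 3.
So house 1 gets yoga for hobby.
The only hobby still possible for house 2 is origami.
From clue 3, the person with the fir tree must be in house 3.
By clue 5, the person with the ash tree is in house 1.
Clue 6: the doctor is in house 1.
House 4 profession: only chef fits.
House 2's tree must be pine (nothing else left).
House 2's profession must be writer (nothing else left).
So: house 1 = doctor/yoga/ash, house 2 = writer/origami/pine, house 3 = dentist/hiking/fir, house 4 = chef/photography/cedar, house 5 = pilot/pottery/poplar.

poplar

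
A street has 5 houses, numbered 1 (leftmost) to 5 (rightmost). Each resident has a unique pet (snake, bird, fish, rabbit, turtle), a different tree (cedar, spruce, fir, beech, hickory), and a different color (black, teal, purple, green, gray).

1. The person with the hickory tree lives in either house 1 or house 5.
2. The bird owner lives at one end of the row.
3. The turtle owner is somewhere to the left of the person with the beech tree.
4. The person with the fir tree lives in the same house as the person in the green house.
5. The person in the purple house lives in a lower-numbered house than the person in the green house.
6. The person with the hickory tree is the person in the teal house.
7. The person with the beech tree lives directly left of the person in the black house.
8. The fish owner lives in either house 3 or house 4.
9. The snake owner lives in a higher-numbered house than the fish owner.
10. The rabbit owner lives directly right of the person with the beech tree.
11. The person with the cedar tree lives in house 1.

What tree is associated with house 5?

Clue 11 places the person with the cedar tree in house 1.
So house 2 gets turtle for pet.
So house 5 gets hickory for tree.
The person in the teal house is in house 5 (clue 6).
That leaves bird as the pet for house 1.
That leaves fish as the pet for house 3.
The person with the beech tree is in house 3 (clue 7).
Clue 10 places the rabbit owner in house 4.
House 5 pet: only snake fits.
That leaves black as the color for house 4.
From clue 4, the person with the fir tree must be in house 2.
The person in the green house is in house 2 (clue 4).
The person in the purple house is in house 1 (clue 5).
So house 4 gets spruce for tree.
That leaves gray as the color for house 3.
So: house 1 = bird/cedar/purple, house 2 = turtle/fir/green, house 3 = fish/beech/gray, house 4 = rabbit/spruce/black, house 5 = snake/hickory/teal.

hickory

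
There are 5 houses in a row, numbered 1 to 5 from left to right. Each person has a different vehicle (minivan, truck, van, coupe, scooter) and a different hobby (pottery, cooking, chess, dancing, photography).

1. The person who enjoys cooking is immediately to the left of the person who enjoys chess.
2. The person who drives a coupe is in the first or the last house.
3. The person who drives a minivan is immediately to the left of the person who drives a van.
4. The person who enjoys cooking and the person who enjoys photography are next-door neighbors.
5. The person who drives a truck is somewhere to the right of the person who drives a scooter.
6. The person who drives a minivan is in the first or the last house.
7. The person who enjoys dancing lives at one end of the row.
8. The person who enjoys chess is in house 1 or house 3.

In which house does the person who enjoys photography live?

1

Clue 6 places the person who drives a minivan in house 1.
Clue 8: the person who enjoys chess is in house 3.
That leaves coupe as the vehicle for house 5.
Clue 1 places the person who enjoys cooking in house 2.
By clue 3, the person who drives a van is in house 2.
Clue 4: the person who enjoys photography is in house 1.
House 3 vehicle: only scooter fits.
The only vehicle still possible for house 4 is truck.
That leaves pottery as the hobby for house 4.
House 5's hobby must be dancing (nothing else left).
So: house 1 = minivan/photography, house 2 = van/cooking, house 3 = scooter/chess, house 4 = truck/pottery, house 5 = coupe/dancing.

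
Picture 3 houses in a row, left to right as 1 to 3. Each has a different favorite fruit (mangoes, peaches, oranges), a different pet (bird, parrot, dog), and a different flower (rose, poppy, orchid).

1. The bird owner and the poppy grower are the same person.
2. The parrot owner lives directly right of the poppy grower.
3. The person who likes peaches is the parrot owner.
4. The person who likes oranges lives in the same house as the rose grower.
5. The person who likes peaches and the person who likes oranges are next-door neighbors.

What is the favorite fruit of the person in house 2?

The person who likes peaches is narrowed to house 2 or 3; consider each.
Placing it in house 3 leads to a contradiction, so it's in house 2.
By clue 3, the parrot owner is in house 2.
So house 3 gets dog for pet.
Clue 1 places the poppy grower in house 1.
The only pet still possible for house 1 is bird.
The only flower still possible for house 2 is orchid.
That leaves rose as the flower for house 3.
From clue 4, the person who likes oranges must be in house 3.
So house 1 gets mangoes for favorite fruit.
So: house 1 = mangoes/bird/poppy, house 2 = peaches/parrot/orchid, house 3 = oranges/dog/rose.

peaches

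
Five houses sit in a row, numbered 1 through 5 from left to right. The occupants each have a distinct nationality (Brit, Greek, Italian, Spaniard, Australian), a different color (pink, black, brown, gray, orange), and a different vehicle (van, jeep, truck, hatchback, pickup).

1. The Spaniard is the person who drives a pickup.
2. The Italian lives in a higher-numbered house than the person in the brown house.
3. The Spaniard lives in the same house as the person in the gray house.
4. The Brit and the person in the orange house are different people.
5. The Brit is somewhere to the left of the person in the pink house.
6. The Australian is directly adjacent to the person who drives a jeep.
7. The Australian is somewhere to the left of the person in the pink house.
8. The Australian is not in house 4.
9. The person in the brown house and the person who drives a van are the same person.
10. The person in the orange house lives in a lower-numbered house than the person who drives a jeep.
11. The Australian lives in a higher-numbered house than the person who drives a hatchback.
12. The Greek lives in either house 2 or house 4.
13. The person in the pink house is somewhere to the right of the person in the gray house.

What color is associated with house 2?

House 5's nationality must be Italian (nothing else left).
House 5's vehicle must be truck (nothing else left).
The Australian is narrowed to house 2 or 3; consider each.
Placing it in house 2 leads to a contradiction, so it's in house 3.
So house 3 gets van for vehicle.
Clue 9: the person in the brown house is in house 3.
The Greek is narrowed to house 2 or 4; consider each.
Placing it in house 4 leads to a contradiction, so it's in house 2.
The Brit is narrowed to house 1 or 4; consider each.
Placing it in house 1 leads to a contradiction, so it's in house 4.
Clue 5 places the person in the pink house in house 5.
House 1 nationality: only Spaniard fits.
Clue 1: the person who drives a pickup is in house 1.
The person in the gray house is in house 1 (clue 3).
The only color still possible for house 2 is orange.
House 4's color must be black (nothing else left).
House 4 vehicle: only jeep fits.
House 2's vehicle must be hatchback (nothing else left).
So: house 1 = Spaniard/gray/pickup, house 2 = Greek/orange/hatchback, house 3 = Australian/brown/van, house 4 = Brit/black/jeep, house 5 = Italian/pink/truck.

orange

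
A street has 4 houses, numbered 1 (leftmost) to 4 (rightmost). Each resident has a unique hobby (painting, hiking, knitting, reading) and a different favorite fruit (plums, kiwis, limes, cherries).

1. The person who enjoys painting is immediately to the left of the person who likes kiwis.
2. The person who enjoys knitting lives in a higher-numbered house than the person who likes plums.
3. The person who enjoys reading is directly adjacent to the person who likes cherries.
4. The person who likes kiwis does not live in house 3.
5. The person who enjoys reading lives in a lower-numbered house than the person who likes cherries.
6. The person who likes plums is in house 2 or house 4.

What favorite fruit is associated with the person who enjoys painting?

Clue 6: the person who likes plums is in house 2.
House 1's favorite fruit must be limes (nothing else left).
House 3's favorite fruit must be cherries (nothing else left).
That leaves kiwis as the favorite fruit for house 4.
Clue 1: the person who enjoys painting is in house 3.
From clue 3, the person who enjoys reading must be in house 2.
House 1's hobby must be hiking (nothing else left).
House 4 hobby: only knitting fits.
So: house 1 = hiking/limes, house 2 = reading/plums, house 3 = painting/cherries, house 4 = knitting/kiwis.

cherries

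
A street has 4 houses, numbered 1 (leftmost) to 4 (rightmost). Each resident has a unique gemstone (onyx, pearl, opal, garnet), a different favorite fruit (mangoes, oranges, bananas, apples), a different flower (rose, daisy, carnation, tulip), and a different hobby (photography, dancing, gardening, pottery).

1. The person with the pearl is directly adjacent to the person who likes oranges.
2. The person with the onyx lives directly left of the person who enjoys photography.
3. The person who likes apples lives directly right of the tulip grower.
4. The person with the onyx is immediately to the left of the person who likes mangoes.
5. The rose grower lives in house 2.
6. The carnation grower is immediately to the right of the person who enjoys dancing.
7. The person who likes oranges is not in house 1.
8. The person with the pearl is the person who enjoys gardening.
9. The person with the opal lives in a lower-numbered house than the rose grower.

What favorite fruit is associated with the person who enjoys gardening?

Clue 5 places the rose grower in house 2.
The person with the opal is in house 1 (clue 9).
House 1's favorite fruit must be bananas (nothing else left).
House 1's hobby must be pottery (nothing else left).
The person with the onyx is narrowed to house 2 or 3; consider each.
Placing it in house 2 leads to a contradiction, so it's in house 3.
By clue 2, the person who enjoys photography is in house 4.
Clue 4 places the person who likes mangoes in house 4.
House 2's favorite fruit must be apples (nothing else left).
So house 3 gets oranges for favorite fruit.
From clue 3, the tulip grower must be in house 1.
Clue 8 places the person with the pearl in house 2.
From clue 8, the person who enjoys gardening must be in house 2.
House 4's gemstone must be garnet (nothing else left).
So house 3 gets dancing for hobby.
By clue 6, the carnation grower is in house 4.
That leaves daisy as the flower for house 3.
So: house 1 = opal/bananas/tulip/pottery, house 2 = pearl/apples/rose/gardening, house 3 = onyx/oranges/daisy/dancing, house 4 = garnet/mangoes/carnation/photography.

apples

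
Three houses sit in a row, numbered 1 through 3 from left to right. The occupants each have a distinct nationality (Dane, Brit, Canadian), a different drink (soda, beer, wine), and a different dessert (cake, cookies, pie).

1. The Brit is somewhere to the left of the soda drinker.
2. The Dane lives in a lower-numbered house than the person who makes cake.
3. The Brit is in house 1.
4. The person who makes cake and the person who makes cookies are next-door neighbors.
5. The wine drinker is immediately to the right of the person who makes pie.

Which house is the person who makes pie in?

Clue 3 places the Brit in house 1.
House 3 nationality: only Canadian fits.
House 1's drink must be beer (nothing else left).
By clue 2, the person who makes cake is in house 3.
From clue 4, the person who makes cookies must be in house 2.
So house 2 gets Dane for nationality.
So house 1 gets pie for dessert.
Clue 5: the wine drinker is in house 2.
House 3's drink must be soda (nothing else left).
So: house 1 = Brit/beer/pie, house 2 = Dane/wine/cookies, house 3 = Canadian/soda/cake.

1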